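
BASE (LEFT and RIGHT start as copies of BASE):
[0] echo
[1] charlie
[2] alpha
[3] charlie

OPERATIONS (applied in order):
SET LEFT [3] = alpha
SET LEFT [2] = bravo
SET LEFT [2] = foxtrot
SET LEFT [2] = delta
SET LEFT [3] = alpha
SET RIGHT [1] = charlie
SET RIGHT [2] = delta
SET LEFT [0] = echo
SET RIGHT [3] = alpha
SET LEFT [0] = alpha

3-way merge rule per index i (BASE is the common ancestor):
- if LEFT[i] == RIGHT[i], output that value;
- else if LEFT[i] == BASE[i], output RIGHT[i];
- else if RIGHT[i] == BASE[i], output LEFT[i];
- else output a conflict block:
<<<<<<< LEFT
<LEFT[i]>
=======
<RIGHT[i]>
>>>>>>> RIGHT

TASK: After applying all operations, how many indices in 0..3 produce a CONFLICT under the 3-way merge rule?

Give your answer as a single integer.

Final LEFT:  [alpha, charlie, delta, alpha]
Final RIGHT: [echo, charlie, delta, alpha]
i=0: L=alpha, R=echo=BASE -> take LEFT -> alpha
i=1: L=charlie R=charlie -> agree -> charlie
i=2: L=delta R=delta -> agree -> delta
i=3: L=alpha R=alpha -> agree -> alpha
Conflict count: 0

Answer: 0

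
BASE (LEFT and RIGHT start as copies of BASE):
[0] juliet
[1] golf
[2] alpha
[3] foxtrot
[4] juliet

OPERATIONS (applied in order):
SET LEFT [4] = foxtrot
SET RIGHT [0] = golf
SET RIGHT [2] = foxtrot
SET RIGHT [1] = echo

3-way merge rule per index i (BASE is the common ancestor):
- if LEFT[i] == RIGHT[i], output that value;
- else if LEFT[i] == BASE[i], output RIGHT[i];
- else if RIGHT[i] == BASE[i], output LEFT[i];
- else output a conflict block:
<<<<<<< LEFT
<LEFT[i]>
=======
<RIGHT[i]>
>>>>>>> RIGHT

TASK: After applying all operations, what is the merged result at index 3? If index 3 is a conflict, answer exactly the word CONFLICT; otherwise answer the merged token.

Final LEFT:  [juliet, golf, alpha, foxtrot, foxtrot]
Final RIGHT: [golf, echo, foxtrot, foxtrot, juliet]
i=0: L=juliet=BASE, R=golf -> take RIGHT -> golf
i=1: L=golf=BASE, R=echo -> take RIGHT -> echo
i=2: L=alpha=BASE, R=foxtrot -> take RIGHT -> foxtrot
i=3: L=foxtrot R=foxtrot -> agree -> foxtrot
i=4: L=foxtrot, R=juliet=BASE -> take LEFT -> foxtrot
Index 3 -> foxtrot

Answer: foxtrot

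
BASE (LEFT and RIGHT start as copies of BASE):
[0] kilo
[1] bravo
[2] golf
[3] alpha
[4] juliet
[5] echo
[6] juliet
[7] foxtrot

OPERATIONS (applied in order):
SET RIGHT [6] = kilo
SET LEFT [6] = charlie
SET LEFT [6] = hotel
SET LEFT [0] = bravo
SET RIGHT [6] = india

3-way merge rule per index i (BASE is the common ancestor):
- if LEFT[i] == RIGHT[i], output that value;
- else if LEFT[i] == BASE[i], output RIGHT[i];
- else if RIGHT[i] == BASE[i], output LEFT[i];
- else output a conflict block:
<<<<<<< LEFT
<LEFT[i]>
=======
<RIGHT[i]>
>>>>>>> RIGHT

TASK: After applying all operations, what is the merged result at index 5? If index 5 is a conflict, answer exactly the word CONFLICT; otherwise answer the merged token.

Final LEFT:  [bravo, bravo, golf, alpha, juliet, echo, hotel, foxtrot]
Final RIGHT: [kilo, bravo, golf, alpha, juliet, echo, india, foxtrot]
i=0: L=bravo, R=kilo=BASE -> take LEFT -> bravo
i=1: L=bravo R=bravo -> agree -> bravo
i=2: L=golf R=golf -> agree -> golf
i=3: L=alpha R=alpha -> agree -> alpha
i=4: L=juliet R=juliet -> agree -> juliet
i=5: L=echo R=echo -> agree -> echo
i=6: BASE=juliet L=hotel R=india all differ -> CONFLICT
i=7: L=foxtrot R=foxtrot -> agree -> foxtrot
Index 5 -> echo

Answer: echo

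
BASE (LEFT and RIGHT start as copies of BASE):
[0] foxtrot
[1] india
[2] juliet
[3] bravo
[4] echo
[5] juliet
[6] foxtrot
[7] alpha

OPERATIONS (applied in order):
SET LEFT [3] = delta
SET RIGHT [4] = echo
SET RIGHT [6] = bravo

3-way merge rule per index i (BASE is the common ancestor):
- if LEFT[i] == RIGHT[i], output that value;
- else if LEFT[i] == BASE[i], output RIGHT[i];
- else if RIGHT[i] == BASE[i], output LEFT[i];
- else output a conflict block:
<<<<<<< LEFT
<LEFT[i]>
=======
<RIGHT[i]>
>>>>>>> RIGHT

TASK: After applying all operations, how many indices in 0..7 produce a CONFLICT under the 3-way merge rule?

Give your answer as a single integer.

Final LEFT:  [foxtrot, india, juliet, delta, echo, juliet, foxtrot, alpha]
Final RIGHT: [foxtrot, india, juliet, bravo, echo, juliet, bravo, alpha]
i=0: L=foxtrot R=foxtrot -> agree -> foxtrot
i=1: L=india R=india -> agree -> india
i=2: L=juliet R=juliet -> agree -> juliet
i=3: L=delta, R=bravo=BASE -> take LEFT -> delta
i=4: L=echo R=echo -> agree -> echo
i=5: L=juliet R=juliet -> agree -> juliet
i=6: L=foxtrot=BASE, R=bravo -> take RIGHT -> bravo
i=7: L=alpha R=alpha -> agree -> alpha
Conflict count: 0

Answer: 0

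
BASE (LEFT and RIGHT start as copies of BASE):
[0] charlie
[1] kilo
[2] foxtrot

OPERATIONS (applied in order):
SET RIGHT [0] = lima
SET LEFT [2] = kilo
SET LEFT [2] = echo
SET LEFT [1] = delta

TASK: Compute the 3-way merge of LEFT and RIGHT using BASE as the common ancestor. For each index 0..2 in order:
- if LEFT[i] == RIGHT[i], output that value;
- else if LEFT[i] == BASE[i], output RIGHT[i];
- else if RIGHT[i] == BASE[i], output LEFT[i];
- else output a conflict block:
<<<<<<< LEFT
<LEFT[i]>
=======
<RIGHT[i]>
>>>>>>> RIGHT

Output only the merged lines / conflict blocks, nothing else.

Final LEFT:  [charlie, delta, echo]
Final RIGHT: [lima, kilo, foxtrot]
i=0: L=charlie=BASE, R=lima -> take RIGHT -> lima
i=1: L=delta, R=kilo=BASE -> take LEFT -> delta
i=2: L=echo, R=foxtrot=BASE -> take LEFT -> echo

Answer: lima
delta
echo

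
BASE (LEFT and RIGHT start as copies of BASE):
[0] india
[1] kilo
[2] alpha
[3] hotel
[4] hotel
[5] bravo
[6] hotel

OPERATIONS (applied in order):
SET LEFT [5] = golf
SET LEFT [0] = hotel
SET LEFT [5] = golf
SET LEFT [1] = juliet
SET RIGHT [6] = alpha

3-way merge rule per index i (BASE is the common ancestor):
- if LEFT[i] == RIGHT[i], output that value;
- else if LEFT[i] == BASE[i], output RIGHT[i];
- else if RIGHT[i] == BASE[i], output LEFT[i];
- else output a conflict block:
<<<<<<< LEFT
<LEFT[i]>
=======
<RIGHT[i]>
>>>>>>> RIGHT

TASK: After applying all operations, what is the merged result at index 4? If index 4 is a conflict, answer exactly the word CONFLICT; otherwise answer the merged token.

Final LEFT:  [hotel, juliet, alpha, hotel, hotel, golf, hotel]
Final RIGHT: [india, kilo, alpha, hotel, hotel, bravo, alpha]
i=0: L=hotel, R=india=BASE -> take LEFT -> hotel
i=1: L=juliet, R=kilo=BASE -> take LEFT -> juliet
i=2: L=alpha R=alpha -> agree -> alpha
i=3: L=hotel R=hotel -> agree -> hotel
i=4: L=hotel R=hotel -> agree -> hotel
i=5: L=golf, R=bravo=BASE -> take LEFT -> golf
i=6: L=hotel=BASE, R=alpha -> take RIGHT -> alpha
Index 4 -> hotel

Answer: hotel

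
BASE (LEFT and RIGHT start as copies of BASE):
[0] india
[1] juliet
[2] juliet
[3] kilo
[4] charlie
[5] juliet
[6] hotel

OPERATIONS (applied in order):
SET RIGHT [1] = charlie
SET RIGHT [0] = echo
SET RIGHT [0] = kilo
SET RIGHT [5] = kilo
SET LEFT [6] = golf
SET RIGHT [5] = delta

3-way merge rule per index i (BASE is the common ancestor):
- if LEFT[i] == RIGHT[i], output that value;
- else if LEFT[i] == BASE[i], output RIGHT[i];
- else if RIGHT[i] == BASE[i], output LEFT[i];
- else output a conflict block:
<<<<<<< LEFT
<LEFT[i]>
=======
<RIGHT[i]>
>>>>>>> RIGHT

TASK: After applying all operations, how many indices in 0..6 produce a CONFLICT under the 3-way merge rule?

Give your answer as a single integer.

Answer: 0

Derivation:
Final LEFT:  [india, juliet, juliet, kilo, charlie, juliet, golf]
Final RIGHT: [kilo, charlie, juliet, kilo, charlie, delta, hotel]
i=0: L=india=BASE, R=kilo -> take RIGHT -> kilo
i=1: L=juliet=BASE, R=charlie -> take RIGHT -> charlie
i=2: L=juliet R=juliet -> agree -> juliet
i=3: L=kilo R=kilo -> agree -> kilo
i=4: L=charlie R=charlie -> agree -> charlie
i=5: L=juliet=BASE, R=delta -> take RIGHT -> delta
i=6: L=golf, R=hotel=BASE -> take LEFT -> golf
Conflict count: 0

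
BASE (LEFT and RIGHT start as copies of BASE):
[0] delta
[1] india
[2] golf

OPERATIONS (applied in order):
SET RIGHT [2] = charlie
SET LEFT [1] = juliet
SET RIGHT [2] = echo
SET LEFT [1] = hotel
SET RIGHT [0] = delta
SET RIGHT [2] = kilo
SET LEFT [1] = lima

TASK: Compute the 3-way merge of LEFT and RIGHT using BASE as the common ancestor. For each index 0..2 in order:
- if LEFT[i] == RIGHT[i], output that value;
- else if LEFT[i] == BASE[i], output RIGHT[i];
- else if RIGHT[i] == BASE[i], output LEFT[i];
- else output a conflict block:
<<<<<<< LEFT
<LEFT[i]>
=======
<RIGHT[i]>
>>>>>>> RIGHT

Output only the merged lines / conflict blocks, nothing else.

Final LEFT:  [delta, lima, golf]
Final RIGHT: [delta, india, kilo]
i=0: L=delta R=delta -> agree -> delta
i=1: L=lima, R=india=BASE -> take LEFT -> lima
i=2: L=golf=BASE, R=kilo -> take RIGHT -> kilo

Answer: delta
lima
kilo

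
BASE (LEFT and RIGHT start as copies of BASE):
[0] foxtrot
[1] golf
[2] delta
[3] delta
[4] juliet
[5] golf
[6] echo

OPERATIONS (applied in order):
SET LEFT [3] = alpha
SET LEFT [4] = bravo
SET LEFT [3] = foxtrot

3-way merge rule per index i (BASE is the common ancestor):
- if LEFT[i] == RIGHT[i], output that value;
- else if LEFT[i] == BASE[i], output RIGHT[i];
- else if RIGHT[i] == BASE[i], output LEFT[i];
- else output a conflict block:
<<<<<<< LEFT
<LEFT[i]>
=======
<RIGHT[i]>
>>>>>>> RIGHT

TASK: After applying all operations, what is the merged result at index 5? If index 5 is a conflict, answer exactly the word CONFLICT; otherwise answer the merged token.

Final LEFT:  [foxtrot, golf, delta, foxtrot, bravo, golf, echo]
Final RIGHT: [foxtrot, golf, delta, delta, juliet, golf, echo]
i=0: L=foxtrot R=foxtrot -> agree -> foxtrot
i=1: L=golf R=golf -> agree -> golf
i=2: L=delta R=delta -> agree -> delta
i=3: L=foxtrot, R=delta=BASE -> take LEFT -> foxtrot
i=4: L=bravo, R=juliet=BASE -> take LEFT -> bravo
i=5: L=golf R=golf -> agree -> golf
i=6: L=echo R=echo -> agree -> echo
Index 5 -> golf

Answer: golf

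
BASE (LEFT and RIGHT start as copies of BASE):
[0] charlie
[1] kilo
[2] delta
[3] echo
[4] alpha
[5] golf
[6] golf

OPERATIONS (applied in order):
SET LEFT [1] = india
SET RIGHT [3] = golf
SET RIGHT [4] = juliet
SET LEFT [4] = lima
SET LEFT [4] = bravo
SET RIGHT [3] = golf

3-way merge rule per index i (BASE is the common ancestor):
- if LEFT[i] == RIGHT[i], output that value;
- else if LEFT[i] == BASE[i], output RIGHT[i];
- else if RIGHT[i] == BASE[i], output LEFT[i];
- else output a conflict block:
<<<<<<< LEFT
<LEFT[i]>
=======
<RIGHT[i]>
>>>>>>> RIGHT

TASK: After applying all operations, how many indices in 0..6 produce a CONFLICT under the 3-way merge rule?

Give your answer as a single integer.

Final LEFT:  [charlie, india, delta, echo, bravo, golf, golf]
Final RIGHT: [charlie, kilo, delta, golf, juliet, golf, golf]
i=0: L=charlie R=charlie -> agree -> charlie
i=1: L=india, R=kilo=BASE -> take LEFT -> india
i=2: L=delta R=delta -> agree -> delta
i=3: L=echo=BASE, R=golf -> take RIGHT -> golf
i=4: BASE=alpha L=bravo R=juliet all differ -> CONFLICT
i=5: L=golf R=golf -> agree -> golf
i=6: L=golf R=golf -> agree -> golf
Conflict count: 1

Answer: 1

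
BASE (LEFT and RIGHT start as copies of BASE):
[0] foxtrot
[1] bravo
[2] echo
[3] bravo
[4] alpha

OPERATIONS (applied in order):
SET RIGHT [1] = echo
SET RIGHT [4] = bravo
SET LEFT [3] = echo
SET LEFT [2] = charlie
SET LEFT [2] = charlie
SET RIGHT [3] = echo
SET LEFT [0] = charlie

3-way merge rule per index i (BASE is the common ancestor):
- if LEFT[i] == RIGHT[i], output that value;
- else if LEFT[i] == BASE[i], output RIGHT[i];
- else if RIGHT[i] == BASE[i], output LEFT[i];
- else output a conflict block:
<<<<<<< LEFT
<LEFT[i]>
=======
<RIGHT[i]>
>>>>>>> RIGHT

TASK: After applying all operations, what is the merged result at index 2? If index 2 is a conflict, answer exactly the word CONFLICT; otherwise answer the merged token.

Answer: charlie

Derivation:
Final LEFT:  [charlie, bravo, charlie, echo, alpha]
Final RIGHT: [foxtrot, echo, echo, echo, bravo]
i=0: L=charlie, R=foxtrot=BASE -> take LEFT -> charlie
i=1: L=bravo=BASE, R=echo -> take RIGHT -> echo
i=2: L=charlie, R=echo=BASE -> take LEFT -> charlie
i=3: L=echo R=echo -> agree -> echo
i=4: L=alpha=BASE, R=bravo -> take RIGHT -> bravo
Index 2 -> charlie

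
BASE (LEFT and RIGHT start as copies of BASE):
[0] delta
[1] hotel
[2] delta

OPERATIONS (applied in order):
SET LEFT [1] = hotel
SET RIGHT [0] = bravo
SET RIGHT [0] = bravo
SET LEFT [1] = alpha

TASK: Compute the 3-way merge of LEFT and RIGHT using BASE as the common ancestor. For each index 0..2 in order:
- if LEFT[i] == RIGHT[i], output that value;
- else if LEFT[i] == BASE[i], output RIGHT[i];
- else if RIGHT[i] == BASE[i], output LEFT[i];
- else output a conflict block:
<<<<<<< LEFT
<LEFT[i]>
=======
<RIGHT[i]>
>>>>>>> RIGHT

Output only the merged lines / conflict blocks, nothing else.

Answer: bravo
alpha
delta

Derivation:
Final LEFT:  [delta, alpha, delta]
Final RIGHT: [bravo, hotel, delta]
i=0: L=delta=BASE, R=bravo -> take RIGHT -> bravo
i=1: L=alpha, R=hotel=BASE -> take LEFT -> alpha
i=2: L=delta R=delta -> agree -> delta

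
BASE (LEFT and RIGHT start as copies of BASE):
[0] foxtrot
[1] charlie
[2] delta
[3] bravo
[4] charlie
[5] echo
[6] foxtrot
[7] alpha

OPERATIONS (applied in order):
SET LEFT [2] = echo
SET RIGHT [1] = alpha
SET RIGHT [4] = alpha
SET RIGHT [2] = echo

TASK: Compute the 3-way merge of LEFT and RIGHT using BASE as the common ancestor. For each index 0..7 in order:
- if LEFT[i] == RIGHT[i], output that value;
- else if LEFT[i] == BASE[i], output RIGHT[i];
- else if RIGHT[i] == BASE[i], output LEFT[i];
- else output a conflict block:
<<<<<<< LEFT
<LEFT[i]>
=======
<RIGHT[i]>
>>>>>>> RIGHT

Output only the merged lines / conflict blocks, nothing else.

Answer: foxtrot
alpha
echo
bravo
alpha
echo
foxtrot
alpha

Derivation:
Final LEFT:  [foxtrot, charlie, echo, bravo, charlie, echo, foxtrot, alpha]
Final RIGHT: [foxtrot, alpha, echo, bravo, alpha, echo, foxtrot, alpha]
i=0: L=foxtrot R=foxtrot -> agree -> foxtrot
i=1: L=charlie=BASE, R=alpha -> take RIGHT -> alpha
i=2: L=echo R=echo -> agree -> echo
i=3: L=bravo R=bravo -> agree -> bravo
i=4: L=charlie=BASE, R=alpha -> take RIGHT -> alpha
i=5: L=echo R=echo -> agree -> echo
i=6: L=foxtrot R=foxtrot -> agree -> foxtrot
i=7: L=alpha R=alpha -> agree -> alpha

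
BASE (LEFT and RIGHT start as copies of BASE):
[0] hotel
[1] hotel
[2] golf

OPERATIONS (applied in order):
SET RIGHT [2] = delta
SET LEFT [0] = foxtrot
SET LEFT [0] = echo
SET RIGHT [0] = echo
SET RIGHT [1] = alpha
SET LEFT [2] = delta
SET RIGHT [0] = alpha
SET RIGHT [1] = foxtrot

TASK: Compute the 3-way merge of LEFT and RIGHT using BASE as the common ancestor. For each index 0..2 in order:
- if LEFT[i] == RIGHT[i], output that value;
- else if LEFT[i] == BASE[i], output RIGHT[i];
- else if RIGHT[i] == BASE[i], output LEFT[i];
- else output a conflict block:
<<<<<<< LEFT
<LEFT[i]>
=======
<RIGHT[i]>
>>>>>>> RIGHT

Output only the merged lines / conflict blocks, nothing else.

Final LEFT:  [echo, hotel, delta]
Final RIGHT: [alpha, foxtrot, delta]
i=0: BASE=hotel L=echo R=alpha all differ -> CONFLICT
i=1: L=hotel=BASE, R=foxtrot -> take RIGHT -> foxtrot
i=2: L=delta R=delta -> agree -> delta

Answer: <<<<<<< LEFT
echo
=======
alpha
>>>>>>> RIGHT
foxtrot
delta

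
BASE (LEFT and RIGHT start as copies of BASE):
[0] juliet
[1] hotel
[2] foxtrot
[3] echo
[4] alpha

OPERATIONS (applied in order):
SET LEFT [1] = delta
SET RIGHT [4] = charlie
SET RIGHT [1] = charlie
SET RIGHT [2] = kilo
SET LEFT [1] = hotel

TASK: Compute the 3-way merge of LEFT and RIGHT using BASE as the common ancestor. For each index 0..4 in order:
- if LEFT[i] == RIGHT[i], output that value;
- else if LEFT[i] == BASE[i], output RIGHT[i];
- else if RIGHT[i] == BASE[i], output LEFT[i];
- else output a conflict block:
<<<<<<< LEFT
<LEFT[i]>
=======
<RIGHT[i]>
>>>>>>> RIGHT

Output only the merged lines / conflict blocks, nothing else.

Answer: juliet
charlie
kilo
echo
charlie

Derivation:
Final LEFT:  [juliet, hotel, foxtrot, echo, alpha]
Final RIGHT: [juliet, charlie, kilo, echo, charlie]
i=0: L=juliet R=juliet -> agree -> juliet
i=1: L=hotel=BASE, R=charlie -> take RIGHT -> charlie
i=2: L=foxtrot=BASE, R=kilo -> take RIGHT -> kilo
i=3: L=echo R=echo -> agree -> echo
i=4: L=alpha=BASE, R=charlie -> take RIGHT -> charlie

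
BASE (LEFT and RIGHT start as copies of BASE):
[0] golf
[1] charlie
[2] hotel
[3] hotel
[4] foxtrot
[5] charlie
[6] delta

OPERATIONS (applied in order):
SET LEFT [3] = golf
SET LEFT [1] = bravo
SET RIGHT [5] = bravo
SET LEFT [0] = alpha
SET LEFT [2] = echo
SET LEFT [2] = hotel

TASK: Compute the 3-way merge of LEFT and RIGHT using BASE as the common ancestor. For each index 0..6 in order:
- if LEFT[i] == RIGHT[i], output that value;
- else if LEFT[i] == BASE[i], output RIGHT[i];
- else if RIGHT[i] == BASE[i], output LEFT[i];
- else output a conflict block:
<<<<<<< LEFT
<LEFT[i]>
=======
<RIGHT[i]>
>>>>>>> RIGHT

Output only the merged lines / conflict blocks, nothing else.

Final LEFT:  [alpha, bravo, hotel, golf, foxtrot, charlie, delta]
Final RIGHT: [golf, charlie, hotel, hotel, foxtrot, bravo, delta]
i=0: L=alpha, R=golf=BASE -> take LEFT -> alpha
i=1: L=bravo, R=charlie=BASE -> take LEFT -> bravo
i=2: L=hotel R=hotel -> agree -> hotel
i=3: L=golf, R=hotel=BASE -> take LEFT -> golf
i=4: L=foxtrot R=foxtrot -> agree -> foxtrot
i=5: L=charlie=BASE, R=bravo -> take RIGHT -> bravo
i=6: L=delta R=delta -> agree -> delta

Answer: alpha
bravo
hotel
golf
foxtrot
bravo
delta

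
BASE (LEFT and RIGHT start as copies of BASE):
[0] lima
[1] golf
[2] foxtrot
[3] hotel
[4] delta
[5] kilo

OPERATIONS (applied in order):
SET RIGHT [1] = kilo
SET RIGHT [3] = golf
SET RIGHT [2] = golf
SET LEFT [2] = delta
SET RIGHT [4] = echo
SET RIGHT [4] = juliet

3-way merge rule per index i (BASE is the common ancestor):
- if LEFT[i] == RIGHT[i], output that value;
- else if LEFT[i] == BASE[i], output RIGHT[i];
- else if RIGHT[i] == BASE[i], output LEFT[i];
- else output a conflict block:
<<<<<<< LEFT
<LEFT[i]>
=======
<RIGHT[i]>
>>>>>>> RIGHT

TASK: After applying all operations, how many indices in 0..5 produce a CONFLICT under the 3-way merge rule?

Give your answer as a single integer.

Answer: 1

Derivation:
Final LEFT:  [lima, golf, delta, hotel, delta, kilo]
Final RIGHT: [lima, kilo, golf, golf, juliet, kilo]
i=0: L=lima R=lima -> agree -> lima
i=1: L=golf=BASE, R=kilo -> take RIGHT -> kilo
i=2: BASE=foxtrot L=delta R=golf all differ -> CONFLICT
i=3: L=hotel=BASE, R=golf -> take RIGHT -> golf
i=4: L=delta=BASE, R=juliet -> take RIGHT -> juliet
i=5: L=kilo R=kilo -> agree -> kilo
Conflict count: 1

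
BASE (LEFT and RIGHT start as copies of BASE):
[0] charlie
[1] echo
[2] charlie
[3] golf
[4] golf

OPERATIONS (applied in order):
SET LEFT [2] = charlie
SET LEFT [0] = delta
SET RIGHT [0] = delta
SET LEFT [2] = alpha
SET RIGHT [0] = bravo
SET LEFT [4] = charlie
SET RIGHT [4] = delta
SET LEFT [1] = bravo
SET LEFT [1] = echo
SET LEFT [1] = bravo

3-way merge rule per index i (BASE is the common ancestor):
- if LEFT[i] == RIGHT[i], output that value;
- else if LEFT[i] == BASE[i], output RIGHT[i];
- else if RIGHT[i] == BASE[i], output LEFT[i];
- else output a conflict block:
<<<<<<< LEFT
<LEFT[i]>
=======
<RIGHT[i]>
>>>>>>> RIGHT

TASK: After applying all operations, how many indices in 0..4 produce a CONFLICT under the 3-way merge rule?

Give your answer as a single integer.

Answer: 2

Derivation:
Final LEFT:  [delta, bravo, alpha, golf, charlie]
Final RIGHT: [bravo, echo, charlie, golf, delta]
i=0: BASE=charlie L=delta R=bravo all differ -> CONFLICT
i=1: L=bravo, R=echo=BASE -> take LEFT -> bravo
i=2: L=alpha, R=charlie=BASE -> take LEFT -> alpha
i=3: L=golf R=golf -> agree -> golf
i=4: BASE=golf L=charlie R=delta all differ -> CONFLICT
Conflict count: 2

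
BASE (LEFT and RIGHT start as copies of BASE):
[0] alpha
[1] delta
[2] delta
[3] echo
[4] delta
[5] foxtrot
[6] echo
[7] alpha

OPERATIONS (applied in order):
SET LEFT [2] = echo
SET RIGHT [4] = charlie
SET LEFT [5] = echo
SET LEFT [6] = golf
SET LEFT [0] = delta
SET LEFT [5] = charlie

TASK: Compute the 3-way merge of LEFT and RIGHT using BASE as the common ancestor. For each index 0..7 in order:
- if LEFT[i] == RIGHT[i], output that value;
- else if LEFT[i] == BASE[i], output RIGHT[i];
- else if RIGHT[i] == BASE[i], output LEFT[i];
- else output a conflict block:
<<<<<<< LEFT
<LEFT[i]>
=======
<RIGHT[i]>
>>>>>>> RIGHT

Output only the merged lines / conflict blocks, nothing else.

Final LEFT:  [delta, delta, echo, echo, delta, charlie, golf, alpha]
Final RIGHT: [alpha, delta, delta, echo, charlie, foxtrot, echo, alpha]
i=0: L=delta, R=alpha=BASE -> take LEFT -> delta
i=1: L=delta R=delta -> agree -> delta
i=2: L=echo, R=delta=BASE -> take LEFT -> echo
i=3: L=echo R=echo -> agree -> echo
i=4: L=delta=BASE, R=charlie -> take RIGHT -> charlie
i=5: L=charlie, R=foxtrot=BASE -> take LEFT -> charlie
i=6: L=golf, R=echo=BASE -> take LEFT -> golf
i=7: L=alpha R=alpha -> agree -> alpha

Answer: delta
delta
echo
echo
charlie
charlie
golf
alpha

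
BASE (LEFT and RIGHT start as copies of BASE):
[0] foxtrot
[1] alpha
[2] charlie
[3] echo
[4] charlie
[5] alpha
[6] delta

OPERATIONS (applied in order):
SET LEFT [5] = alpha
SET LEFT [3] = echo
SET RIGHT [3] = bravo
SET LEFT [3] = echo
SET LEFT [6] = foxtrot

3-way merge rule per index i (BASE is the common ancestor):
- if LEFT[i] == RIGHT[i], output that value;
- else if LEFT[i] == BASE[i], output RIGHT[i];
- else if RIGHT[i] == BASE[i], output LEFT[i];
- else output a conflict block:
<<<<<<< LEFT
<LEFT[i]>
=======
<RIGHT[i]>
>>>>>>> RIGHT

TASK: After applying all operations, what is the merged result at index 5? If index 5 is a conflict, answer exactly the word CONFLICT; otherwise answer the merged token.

Answer: alpha

Derivation:
Final LEFT:  [foxtrot, alpha, charlie, echo, charlie, alpha, foxtrot]
Final RIGHT: [foxtrot, alpha, charlie, bravo, charlie, alpha, delta]
i=0: L=foxtrot R=foxtrot -> agree -> foxtrot
i=1: L=alpha R=alpha -> agree -> alpha
i=2: L=charlie R=charlie -> agree -> charlie
i=3: L=echo=BASE, R=bravo -> take RIGHT -> bravo
i=4: L=charlie R=charlie -> agree -> charlie
i=5: L=alpha R=alpha -> agree -> alpha
i=6: L=foxtrot, R=delta=BASE -> take LEFT -> foxtrot
Index 5 -> alpha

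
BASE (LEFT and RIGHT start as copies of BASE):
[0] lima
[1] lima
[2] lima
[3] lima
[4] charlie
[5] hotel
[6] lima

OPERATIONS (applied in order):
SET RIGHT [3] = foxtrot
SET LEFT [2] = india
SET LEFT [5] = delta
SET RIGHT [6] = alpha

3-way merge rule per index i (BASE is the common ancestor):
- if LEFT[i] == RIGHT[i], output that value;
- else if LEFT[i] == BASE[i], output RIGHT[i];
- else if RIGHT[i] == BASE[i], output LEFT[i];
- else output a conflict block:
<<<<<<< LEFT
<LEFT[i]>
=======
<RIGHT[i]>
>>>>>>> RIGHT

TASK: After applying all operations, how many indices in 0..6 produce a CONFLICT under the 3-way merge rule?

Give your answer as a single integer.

Final LEFT:  [lima, lima, india, lima, charlie, delta, lima]
Final RIGHT: [lima, lima, lima, foxtrot, charlie, hotel, alpha]
i=0: L=lima R=lima -> agree -> lima
i=1: L=lima R=lima -> agree -> lima
i=2: L=india, R=lima=BASE -> take LEFT -> india
i=3: L=lima=BASE, R=foxtrot -> take RIGHT -> foxtrot
i=4: L=charlie R=charlie -> agree -> charlie
i=5: L=delta, R=hotel=BASE -> take LEFT -> delta
i=6: L=lima=BASE, R=alpha -> take RIGHT -> alpha
Conflict count: 0

Answer: 0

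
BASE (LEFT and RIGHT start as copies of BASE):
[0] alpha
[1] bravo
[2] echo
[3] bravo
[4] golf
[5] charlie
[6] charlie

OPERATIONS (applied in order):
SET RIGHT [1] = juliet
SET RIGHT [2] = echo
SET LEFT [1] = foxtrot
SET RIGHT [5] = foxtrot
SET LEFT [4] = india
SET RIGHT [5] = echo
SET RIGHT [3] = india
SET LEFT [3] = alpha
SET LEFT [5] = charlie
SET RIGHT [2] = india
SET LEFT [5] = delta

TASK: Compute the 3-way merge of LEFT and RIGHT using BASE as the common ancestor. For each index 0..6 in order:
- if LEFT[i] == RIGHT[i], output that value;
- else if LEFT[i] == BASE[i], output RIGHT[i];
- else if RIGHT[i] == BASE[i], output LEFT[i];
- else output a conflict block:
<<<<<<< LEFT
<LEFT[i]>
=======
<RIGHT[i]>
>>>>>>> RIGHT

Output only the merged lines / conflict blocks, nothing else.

Answer: alpha
<<<<<<< LEFT
foxtrot
=======
juliet
>>>>>>> RIGHT
india
<<<<<<< LEFT
alpha
=======
india
>>>>>>> RIGHT
india
<<<<<<< LEFT
delta
=======
echo
>>>>>>> RIGHT
charlie

Derivation:
Final LEFT:  [alpha, foxtrot, echo, alpha, india, delta, charlie]
Final RIGHT: [alpha, juliet, india, india, golf, echo, charlie]
i=0: L=alpha R=alpha -> agree -> alpha
i=1: BASE=bravo L=foxtrot R=juliet all differ -> CONFLICT
i=2: L=echo=BASE, R=india -> take RIGHT -> india
i=3: BASE=bravo L=alpha R=india all differ -> CONFLICT
i=4: L=india, R=golf=BASE -> take LEFT -> india
i=5: BASE=charlie L=delta R=echo all differ -> CONFLICT
i=6: L=charlie R=charlie -> agree -> charlie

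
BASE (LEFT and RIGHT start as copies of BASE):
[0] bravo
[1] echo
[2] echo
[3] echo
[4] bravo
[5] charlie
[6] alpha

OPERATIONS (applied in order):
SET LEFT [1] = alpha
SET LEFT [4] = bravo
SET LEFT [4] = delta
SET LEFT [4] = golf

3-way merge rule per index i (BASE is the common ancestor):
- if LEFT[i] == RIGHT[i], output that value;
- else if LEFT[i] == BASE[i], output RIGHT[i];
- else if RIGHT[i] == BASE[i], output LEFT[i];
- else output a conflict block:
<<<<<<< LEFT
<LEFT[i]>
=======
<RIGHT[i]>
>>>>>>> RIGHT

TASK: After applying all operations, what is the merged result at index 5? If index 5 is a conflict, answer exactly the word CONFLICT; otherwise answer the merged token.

Answer: charlie

Derivation:
Final LEFT:  [bravo, alpha, echo, echo, golf, charlie, alpha]
Final RIGHT: [bravo, echo, echo, echo, bravo, charlie, alpha]
i=0: L=bravo R=bravo -> agree -> bravo
i=1: L=alpha, R=echo=BASE -> take LEFT -> alpha
i=2: L=echo R=echo -> agree -> echo
i=3: L=echo R=echo -> agree -> echo
i=4: L=golf, R=bravo=BASE -> take LEFT -> golf
i=5: L=charlie R=charlie -> agree -> charlie
i=6: L=alpha R=alpha -> agree -> alpha
Index 5 -> charlie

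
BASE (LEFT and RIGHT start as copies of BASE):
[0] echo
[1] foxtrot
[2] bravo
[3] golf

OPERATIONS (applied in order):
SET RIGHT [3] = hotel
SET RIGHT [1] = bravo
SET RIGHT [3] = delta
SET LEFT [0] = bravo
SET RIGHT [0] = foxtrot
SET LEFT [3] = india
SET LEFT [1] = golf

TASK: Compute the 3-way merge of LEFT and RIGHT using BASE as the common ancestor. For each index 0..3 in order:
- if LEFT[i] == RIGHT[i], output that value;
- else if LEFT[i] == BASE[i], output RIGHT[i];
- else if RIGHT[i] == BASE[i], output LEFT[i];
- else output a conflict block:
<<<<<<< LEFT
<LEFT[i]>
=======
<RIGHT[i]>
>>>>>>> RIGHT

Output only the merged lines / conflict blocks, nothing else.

Answer: <<<<<<< LEFT
bravo
=======
foxtrot
>>>>>>> RIGHT
<<<<<<< LEFT
golf
=======
bravo
>>>>>>> RIGHT
bravo
<<<<<<< LEFT
india
=======
delta
>>>>>>> RIGHT

Derivation:
Final LEFT:  [bravo, golf, bravo, india]
Final RIGHT: [foxtrot, bravo, bravo, delta]
i=0: BASE=echo L=bravo R=foxtrot all differ -> CONFLICT
i=1: BASE=foxtrot L=golf R=bravo all differ -> CONFLICT
i=2: L=bravo R=bravo -> agree -> bravo
i=3: BASE=golf L=india R=delta all differ -> CONFLICT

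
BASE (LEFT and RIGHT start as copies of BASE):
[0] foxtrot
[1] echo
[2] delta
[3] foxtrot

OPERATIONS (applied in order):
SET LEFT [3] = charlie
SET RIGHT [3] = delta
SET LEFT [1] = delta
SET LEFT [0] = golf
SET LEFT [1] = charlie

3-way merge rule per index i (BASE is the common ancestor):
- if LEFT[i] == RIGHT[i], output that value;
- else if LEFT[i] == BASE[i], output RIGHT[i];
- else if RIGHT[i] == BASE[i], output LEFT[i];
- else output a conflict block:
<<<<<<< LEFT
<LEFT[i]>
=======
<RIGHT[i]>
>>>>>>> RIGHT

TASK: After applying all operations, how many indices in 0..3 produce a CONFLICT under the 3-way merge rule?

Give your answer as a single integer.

Final LEFT:  [golf, charlie, delta, charlie]
Final RIGHT: [foxtrot, echo, delta, delta]
i=0: L=golf, R=foxtrot=BASE -> take LEFT -> golf
i=1: L=charlie, R=echo=BASE -> take LEFT -> charlie
i=2: L=delta R=delta -> agree -> delta
i=3: BASE=foxtrot L=charlie R=delta all differ -> CONFLICT
Conflict count: 1

Answer: 1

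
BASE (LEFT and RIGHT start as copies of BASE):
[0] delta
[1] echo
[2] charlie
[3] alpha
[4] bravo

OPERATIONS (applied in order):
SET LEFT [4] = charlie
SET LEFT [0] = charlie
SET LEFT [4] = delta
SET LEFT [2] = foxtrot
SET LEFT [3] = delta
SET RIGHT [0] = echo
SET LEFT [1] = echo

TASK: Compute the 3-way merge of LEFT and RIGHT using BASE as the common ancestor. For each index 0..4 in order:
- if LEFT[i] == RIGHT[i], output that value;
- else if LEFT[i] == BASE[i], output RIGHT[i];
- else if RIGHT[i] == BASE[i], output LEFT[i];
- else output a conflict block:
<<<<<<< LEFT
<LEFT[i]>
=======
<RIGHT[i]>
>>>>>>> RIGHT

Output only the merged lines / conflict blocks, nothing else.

Answer: <<<<<<< LEFT
charlie
=======
echo
>>>>>>> RIGHT
echo
foxtrot
delta
delta

Derivation:
Final LEFT:  [charlie, echo, foxtrot, delta, delta]
Final RIGHT: [echo, echo, charlie, alpha, bravo]
i=0: BASE=delta L=charlie R=echo all differ -> CONFLICT
i=1: L=echo R=echo -> agree -> echo
i=2: L=foxtrot, R=charlie=BASE -> take LEFT -> foxtrot
i=3: L=delta, R=alpha=BASE -> take LEFT -> delta
i=4: L=delta, R=bravo=BASE -> take LEFT -> delta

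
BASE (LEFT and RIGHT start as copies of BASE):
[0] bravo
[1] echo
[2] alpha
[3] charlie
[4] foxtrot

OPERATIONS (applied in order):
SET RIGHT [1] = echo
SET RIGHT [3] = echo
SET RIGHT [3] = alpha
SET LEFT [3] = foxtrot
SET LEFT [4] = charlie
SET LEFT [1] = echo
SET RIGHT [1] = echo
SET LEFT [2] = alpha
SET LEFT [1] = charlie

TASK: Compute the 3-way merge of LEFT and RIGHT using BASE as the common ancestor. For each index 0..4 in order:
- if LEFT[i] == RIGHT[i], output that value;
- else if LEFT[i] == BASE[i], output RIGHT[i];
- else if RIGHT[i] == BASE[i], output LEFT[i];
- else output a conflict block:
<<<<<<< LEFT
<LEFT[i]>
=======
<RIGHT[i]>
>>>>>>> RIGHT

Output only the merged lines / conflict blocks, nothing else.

Answer: bravo
charlie
alpha
<<<<<<< LEFT
foxtrot
=======
alpha
>>>>>>> RIGHT
charlie

Derivation:
Final LEFT:  [bravo, charlie, alpha, foxtrot, charlie]
Final RIGHT: [bravo, echo, alpha, alpha, foxtrot]
i=0: L=bravo R=bravo -> agree -> bravo
i=1: L=charlie, R=echo=BASE -> take LEFT -> charlie
i=2: L=alpha R=alpha -> agree -> alpha
i=3: BASE=charlie L=foxtrot R=alpha all differ -> CONFLICT
i=4: L=charlie, R=foxtrot=BASE -> take LEFT -> charlie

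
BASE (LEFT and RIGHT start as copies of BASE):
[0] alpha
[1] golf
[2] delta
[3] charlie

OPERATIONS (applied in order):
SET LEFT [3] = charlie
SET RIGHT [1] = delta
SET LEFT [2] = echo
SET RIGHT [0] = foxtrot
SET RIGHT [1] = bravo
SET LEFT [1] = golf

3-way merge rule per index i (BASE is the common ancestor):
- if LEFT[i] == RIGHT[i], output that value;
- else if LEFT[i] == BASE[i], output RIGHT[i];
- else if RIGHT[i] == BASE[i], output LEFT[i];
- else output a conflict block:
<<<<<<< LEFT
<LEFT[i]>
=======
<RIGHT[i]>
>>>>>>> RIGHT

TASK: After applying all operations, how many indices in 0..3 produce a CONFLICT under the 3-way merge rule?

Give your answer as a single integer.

Answer: 0

Derivation:
Final LEFT:  [alpha, golf, echo, charlie]
Final RIGHT: [foxtrot, bravo, delta, charlie]
i=0: L=alpha=BASE, R=foxtrot -> take RIGHT -> foxtrot
i=1: L=golf=BASE, R=bravo -> take RIGHT -> bravo
i=2: L=echo, R=delta=BASE -> take LEFT -> echo
i=3: L=charlie R=charlie -> agree -> charlie
Conflict count: 0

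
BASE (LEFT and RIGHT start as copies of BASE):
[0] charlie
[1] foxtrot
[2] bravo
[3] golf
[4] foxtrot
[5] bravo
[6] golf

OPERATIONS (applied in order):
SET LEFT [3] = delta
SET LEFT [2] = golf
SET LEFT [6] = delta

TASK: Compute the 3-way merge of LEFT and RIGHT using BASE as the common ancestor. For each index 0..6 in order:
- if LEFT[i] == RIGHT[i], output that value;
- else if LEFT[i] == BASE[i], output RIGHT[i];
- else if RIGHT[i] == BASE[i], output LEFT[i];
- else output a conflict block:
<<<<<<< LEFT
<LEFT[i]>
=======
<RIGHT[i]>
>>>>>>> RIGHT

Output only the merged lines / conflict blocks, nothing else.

Final LEFT:  [charlie, foxtrot, golf, delta, foxtrot, bravo, delta]
Final RIGHT: [charlie, foxtrot, bravo, golf, foxtrot, bravo, golf]
i=0: L=charlie R=charlie -> agree -> charlie
i=1: L=foxtrot R=foxtrot -> agree -> foxtrot
i=2: L=golf, R=bravo=BASE -> take LEFT -> golf
i=3: L=delta, R=golf=BASE -> take LEFT -> delta
i=4: L=foxtrot R=foxtrot -> agree -> foxtrot
i=5: L=bravo R=bravo -> agree -> bravo
i=6: L=delta, R=golf=BASE -> take LEFT -> delta

Answer: charlie
foxtrot
golf
delta
foxtrot
bravo
delta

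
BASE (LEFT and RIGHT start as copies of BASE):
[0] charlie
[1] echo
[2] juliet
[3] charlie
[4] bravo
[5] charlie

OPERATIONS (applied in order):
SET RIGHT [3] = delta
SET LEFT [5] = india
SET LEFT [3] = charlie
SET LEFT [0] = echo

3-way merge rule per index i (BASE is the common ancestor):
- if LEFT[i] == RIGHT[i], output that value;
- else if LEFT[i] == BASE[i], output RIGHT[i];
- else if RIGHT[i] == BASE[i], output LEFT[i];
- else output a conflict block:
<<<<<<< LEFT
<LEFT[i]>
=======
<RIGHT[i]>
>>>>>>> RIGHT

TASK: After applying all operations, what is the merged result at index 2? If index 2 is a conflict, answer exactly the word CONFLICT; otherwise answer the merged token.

Final LEFT:  [echo, echo, juliet, charlie, bravo, india]
Final RIGHT: [charlie, echo, juliet, delta, bravo, charlie]
i=0: L=echo, R=charlie=BASE -> take LEFT -> echo
i=1: L=echo R=echo -> agree -> echo
i=2: L=juliet R=juliet -> agree -> juliet
i=3: L=charlie=BASE, R=delta -> take RIGHT -> delta
i=4: L=bravo R=bravo -> agree -> bravo
i=5: L=india, R=charlie=BASE -> take LEFT -> india
Index 2 -> juliet

Answer: juliet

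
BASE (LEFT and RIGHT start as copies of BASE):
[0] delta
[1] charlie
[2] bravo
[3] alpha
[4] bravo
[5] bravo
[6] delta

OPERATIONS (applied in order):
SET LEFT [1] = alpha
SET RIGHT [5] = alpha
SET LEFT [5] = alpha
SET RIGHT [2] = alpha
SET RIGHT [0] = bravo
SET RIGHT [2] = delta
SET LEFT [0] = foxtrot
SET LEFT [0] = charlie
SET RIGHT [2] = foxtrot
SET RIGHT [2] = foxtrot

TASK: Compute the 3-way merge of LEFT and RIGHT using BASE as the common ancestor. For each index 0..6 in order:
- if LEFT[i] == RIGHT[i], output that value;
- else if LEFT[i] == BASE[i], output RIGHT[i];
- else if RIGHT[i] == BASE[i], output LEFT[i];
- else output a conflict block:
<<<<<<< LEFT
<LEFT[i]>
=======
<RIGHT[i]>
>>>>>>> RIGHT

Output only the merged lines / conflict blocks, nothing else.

Final LEFT:  [charlie, alpha, bravo, alpha, bravo, alpha, delta]
Final RIGHT: [bravo, charlie, foxtrot, alpha, bravo, alpha, delta]
i=0: BASE=delta L=charlie R=bravo all differ -> CONFLICT
i=1: L=alpha, R=charlie=BASE -> take LEFT -> alpha
i=2: L=bravo=BASE, R=foxtrot -> take RIGHT -> foxtrot
i=3: L=alpha R=alpha -> agree -> alpha
i=4: L=bravo R=bravo -> agree -> bravo
i=5: L=alpha R=alpha -> agree -> alpha
i=6: L=delta R=delta -> agree -> delta

Answer: <<<<<<< LEFT
charlie
=======
bravo
>>>>>>> RIGHT
alpha
foxtrot
alpha
bravo
alpha
delta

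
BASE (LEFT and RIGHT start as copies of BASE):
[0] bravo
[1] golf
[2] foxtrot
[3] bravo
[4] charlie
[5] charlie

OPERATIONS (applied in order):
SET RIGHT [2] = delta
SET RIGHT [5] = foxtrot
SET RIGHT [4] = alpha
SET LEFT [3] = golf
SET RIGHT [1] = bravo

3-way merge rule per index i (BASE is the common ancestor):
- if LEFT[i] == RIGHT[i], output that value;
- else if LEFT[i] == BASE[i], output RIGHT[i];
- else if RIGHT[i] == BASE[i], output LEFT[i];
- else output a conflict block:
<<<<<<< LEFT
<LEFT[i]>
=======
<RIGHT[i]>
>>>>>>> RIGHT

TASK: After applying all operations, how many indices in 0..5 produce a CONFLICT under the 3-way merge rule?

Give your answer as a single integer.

Answer: 0

Derivation:
Final LEFT:  [bravo, golf, foxtrot, golf, charlie, charlie]
Final RIGHT: [bravo, bravo, delta, bravo, alpha, foxtrot]
i=0: L=bravo R=bravo -> agree -> bravo
i=1: L=golf=BASE, R=bravo -> take RIGHT -> bravo
i=2: L=foxtrot=BASE, R=delta -> take RIGHT -> delta
i=3: L=golf, R=bravo=BASE -> take LEFT -> golf
i=4: L=charlie=BASE, R=alpha -> take RIGHT -> alpha
i=5: L=charlie=BASE, R=foxtrot -> take RIGHT -> foxtrot
Conflict count: 0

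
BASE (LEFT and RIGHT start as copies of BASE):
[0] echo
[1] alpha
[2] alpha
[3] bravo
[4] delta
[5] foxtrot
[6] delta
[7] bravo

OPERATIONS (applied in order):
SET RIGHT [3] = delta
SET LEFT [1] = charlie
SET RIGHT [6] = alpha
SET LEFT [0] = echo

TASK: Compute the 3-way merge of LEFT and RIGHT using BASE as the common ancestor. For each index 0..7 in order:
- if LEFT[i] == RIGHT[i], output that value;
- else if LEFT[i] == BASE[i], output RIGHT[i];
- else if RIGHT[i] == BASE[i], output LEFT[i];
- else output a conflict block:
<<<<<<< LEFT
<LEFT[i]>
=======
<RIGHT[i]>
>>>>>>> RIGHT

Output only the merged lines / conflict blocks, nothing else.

Answer: echo
charlie
alpha
delta
delta
foxtrot
alpha
bravo

Derivation:
Final LEFT:  [echo, charlie, alpha, bravo, delta, foxtrot, delta, bravo]
Final RIGHT: [echo, alpha, alpha, delta, delta, foxtrot, alpha, bravo]
i=0: L=echo R=echo -> agree -> echo
i=1: L=charlie, R=alpha=BASE -> take LEFT -> charlie
i=2: L=alpha R=alpha -> agree -> alpha
i=3: L=bravo=BASE, R=delta -> take RIGHT -> delta
i=4: L=delta R=delta -> agree -> delta
i=5: L=foxtrot R=foxtrot -> agree -> foxtrot
i=6: L=delta=BASE, R=alpha -> take RIGHT -> alpha
i=7: L=bravo R=bravo -> agree -> bravo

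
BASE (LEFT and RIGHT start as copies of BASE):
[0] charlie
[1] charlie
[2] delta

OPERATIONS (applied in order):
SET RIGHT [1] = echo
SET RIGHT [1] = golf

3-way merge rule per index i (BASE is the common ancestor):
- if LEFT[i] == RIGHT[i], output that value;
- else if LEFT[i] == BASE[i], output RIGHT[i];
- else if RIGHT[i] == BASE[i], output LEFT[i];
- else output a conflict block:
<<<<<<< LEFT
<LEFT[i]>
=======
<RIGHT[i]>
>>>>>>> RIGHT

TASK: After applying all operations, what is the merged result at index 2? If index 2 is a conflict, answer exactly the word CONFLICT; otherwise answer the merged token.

Final LEFT:  [charlie, charlie, delta]
Final RIGHT: [charlie, golf, delta]
i=0: L=charlie R=charlie -> agree -> charlie
i=1: L=charlie=BASE, R=golf -> take RIGHT -> golf
i=2: L=delta R=delta -> agree -> delta
Index 2 -> delta

Answer: delta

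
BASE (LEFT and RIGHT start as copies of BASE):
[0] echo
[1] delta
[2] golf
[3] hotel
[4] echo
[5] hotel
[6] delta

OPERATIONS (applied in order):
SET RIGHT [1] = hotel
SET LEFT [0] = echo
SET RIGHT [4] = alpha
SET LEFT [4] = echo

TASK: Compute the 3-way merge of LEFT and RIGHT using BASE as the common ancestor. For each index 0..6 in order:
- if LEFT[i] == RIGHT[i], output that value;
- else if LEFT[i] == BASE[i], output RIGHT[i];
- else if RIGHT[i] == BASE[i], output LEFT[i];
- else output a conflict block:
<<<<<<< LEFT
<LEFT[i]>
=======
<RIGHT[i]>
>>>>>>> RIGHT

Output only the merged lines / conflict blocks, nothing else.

Answer: echo
hotel
golf
hotel
alpha
hotel
delta

Derivation:
Final LEFT:  [echo, delta, golf, hotel, echo, hotel, delta]
Final RIGHT: [echo, hotel, golf, hotel, alpha, hotel, delta]
i=0: L=echo R=echo -> agree -> echo
i=1: L=delta=BASE, R=hotel -> take RIGHT -> hotel
i=2: L=golf R=golf -> agree -> golf
i=3: L=hotel R=hotel -> agree -> hotel
i=4: L=echo=BASE, R=alpha -> take RIGHT -> alpha
i=5: L=hotel R=hotel -> agree -> hotel
i=6: L=delta R=delta -> agree -> delta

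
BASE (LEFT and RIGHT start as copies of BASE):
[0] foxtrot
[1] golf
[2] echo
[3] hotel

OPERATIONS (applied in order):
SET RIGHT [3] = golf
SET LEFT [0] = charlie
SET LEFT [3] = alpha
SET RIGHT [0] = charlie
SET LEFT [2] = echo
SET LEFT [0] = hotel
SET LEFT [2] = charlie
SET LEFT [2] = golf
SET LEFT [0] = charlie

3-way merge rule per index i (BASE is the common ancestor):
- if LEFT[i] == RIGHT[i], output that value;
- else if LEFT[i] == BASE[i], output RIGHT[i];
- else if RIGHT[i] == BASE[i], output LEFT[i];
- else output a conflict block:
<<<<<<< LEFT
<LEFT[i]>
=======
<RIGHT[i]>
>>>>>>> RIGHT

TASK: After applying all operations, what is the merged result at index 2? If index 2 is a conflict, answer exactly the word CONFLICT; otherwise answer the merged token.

Answer: golf

Derivation:
Final LEFT:  [charlie, golf, golf, alpha]
Final RIGHT: [charlie, golf, echo, golf]
i=0: L=charlie R=charlie -> agree -> charlie
i=1: L=golf R=golf -> agree -> golf
i=2: L=golf, R=echo=BASE -> take LEFT -> golf
i=3: BASE=hotel L=alpha R=golf all differ -> CONFLICT
Index 2 -> golf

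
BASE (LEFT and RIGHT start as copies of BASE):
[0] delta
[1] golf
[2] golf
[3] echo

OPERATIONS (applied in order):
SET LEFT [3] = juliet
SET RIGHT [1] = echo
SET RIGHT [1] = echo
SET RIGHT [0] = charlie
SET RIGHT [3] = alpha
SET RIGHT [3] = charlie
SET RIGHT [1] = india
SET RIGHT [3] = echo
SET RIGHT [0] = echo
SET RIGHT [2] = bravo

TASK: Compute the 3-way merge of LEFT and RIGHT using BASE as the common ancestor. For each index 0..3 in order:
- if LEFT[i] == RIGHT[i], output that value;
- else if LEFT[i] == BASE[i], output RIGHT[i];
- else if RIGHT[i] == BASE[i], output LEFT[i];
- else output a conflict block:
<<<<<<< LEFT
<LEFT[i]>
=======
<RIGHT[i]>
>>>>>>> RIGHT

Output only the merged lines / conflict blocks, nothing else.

Final LEFT:  [delta, golf, golf, juliet]
Final RIGHT: [echo, india, bravo, echo]
i=0: L=delta=BASE, R=echo -> take RIGHT -> echo
i=1: L=golf=BASE, R=india -> take RIGHT -> india
i=2: L=golf=BASE, R=bravo -> take RIGHT -> bravo
i=3: L=juliet, R=echo=BASE -> take LEFT -> juliet

Answer: echo
india
bravo
juliet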